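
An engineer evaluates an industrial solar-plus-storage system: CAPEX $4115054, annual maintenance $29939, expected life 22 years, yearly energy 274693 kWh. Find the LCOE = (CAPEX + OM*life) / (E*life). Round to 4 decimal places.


Total cost = CAPEX + OM * lifetime = 4115054 + 29939 * 22 = 4115054 + 658658 = 4773712
Total generation = annual * lifetime = 274693 * 22 = 6043246 kWh
LCOE = 4773712 / 6043246
LCOE = 0.7899 $/kWh

0.7899


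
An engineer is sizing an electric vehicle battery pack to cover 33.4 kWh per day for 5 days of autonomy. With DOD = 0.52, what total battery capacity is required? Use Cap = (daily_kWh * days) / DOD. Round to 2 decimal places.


Total energy needed = daily * days = 33.4 * 5 = 167.0 kWh
Account for depth of discharge:
  Cap = total_energy / DOD = 167.0 / 0.52
  Cap = 321.15 kWh

321.15


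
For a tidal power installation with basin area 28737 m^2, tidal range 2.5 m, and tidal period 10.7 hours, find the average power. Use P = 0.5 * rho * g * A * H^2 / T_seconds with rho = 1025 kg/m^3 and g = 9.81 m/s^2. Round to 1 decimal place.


Convert period to seconds: T = 10.7 * 3600 = 38520.0 s
H^2 = 2.5^2 = 6.25
P = 0.5 * rho * g * A * H^2 / T
P = 0.5 * 1025 * 9.81 * 28737 * 6.25 / 38520.0
P = 23442.2 W

23442.2


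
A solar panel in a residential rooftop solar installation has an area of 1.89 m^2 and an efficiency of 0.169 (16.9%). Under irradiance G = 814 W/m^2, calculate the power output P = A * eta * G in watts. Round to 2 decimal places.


Use the solar power formula P = A * eta * G.
Given: A = 1.89 m^2, eta = 0.169, G = 814 W/m^2
P = 1.89 * 0.169 * 814
P = 260.00 W

260.00


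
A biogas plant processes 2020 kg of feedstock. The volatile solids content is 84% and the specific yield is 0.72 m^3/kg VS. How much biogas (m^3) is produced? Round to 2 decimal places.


Compute volatile solids:
  VS = mass * VS_fraction = 2020 * 0.84 = 1696.8 kg
Calculate biogas volume:
  Biogas = VS * specific_yield = 1696.8 * 0.72
  Biogas = 1221.70 m^3

1221.70


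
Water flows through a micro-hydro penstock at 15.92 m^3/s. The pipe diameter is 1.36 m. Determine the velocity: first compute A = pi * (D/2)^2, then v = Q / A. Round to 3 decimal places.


Compute pipe cross-sectional area:
  A = pi * (D/2)^2 = pi * (1.36/2)^2 = 1.4527 m^2
Calculate velocity:
  v = Q / A = 15.92 / 1.4527
  v = 10.959 m/s

10.959


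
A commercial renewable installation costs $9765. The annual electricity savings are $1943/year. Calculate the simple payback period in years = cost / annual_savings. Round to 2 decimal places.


Simple payback period = initial cost / annual savings
Payback = 9765 / 1943
Payback = 5.03 years

5.03


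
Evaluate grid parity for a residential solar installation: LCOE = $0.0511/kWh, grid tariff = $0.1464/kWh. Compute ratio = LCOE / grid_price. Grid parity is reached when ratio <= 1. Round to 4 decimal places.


Compare LCOE to grid price:
  LCOE = $0.0511/kWh, Grid price = $0.1464/kWh
  Ratio = LCOE / grid_price = 0.0511 / 0.1464 = 0.3490
  Grid parity achieved (ratio <= 1)? yes

0.3490


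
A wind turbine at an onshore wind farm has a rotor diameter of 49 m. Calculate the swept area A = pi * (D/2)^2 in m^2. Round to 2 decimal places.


Compute the rotor radius:
  r = D / 2 = 49 / 2 = 24.5 m
Calculate swept area:
  A = pi * r^2 = pi * 24.5^2
  A = 1885.74 m^2

1885.74


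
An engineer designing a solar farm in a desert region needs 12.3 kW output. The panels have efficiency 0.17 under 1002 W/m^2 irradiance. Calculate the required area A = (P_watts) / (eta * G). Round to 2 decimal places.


Convert target power to watts: P = 12.3 * 1000 = 12300.0 W
Compute denominator: eta * G = 0.17 * 1002 = 170.34
Required area A = P / (eta * G) = 12300.0 / 170.34
A = 72.21 m^2

72.21


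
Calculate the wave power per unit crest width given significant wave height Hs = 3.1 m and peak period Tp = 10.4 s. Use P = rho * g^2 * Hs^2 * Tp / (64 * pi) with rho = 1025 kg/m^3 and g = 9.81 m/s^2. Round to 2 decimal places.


Apply wave power formula:
  g^2 = 9.81^2 = 96.2361
  Hs^2 = 3.1^2 = 9.61
  Numerator = rho * g^2 * Hs^2 * Tp = 1025 * 96.2361 * 9.61 * 10.4 = 9858676.3
  Denominator = 64 * pi = 201.0619
  P = 9858676.3 / 201.0619 = 49033.03 W/m

49033.03


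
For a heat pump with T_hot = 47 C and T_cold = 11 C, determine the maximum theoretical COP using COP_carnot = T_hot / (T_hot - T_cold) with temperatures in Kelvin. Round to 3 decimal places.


Convert to Kelvin:
  T_hot = 47 + 273.15 = 320.15 K
  T_cold = 11 + 273.15 = 284.15 K
Apply Carnot COP formula:
  COP = T_hot_K / (T_hot_K - T_cold_K) = 320.15 / 36.0
  COP = 8.893

8.893


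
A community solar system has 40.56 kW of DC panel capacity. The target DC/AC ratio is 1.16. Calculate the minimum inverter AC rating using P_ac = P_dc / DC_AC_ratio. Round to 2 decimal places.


The inverter AC capacity is determined by the DC/AC ratio.
Given: P_dc = 40.56 kW, DC/AC ratio = 1.16
P_ac = P_dc / ratio = 40.56 / 1.16
P_ac = 34.97 kW

34.97


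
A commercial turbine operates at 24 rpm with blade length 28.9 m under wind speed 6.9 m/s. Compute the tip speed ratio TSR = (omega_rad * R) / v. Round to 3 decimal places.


Convert rotational speed to rad/s:
  omega = 24 * 2 * pi / 60 = 2.5133 rad/s
Compute tip speed:
  v_tip = omega * R = 2.5133 * 28.9 = 72.634 m/s
Tip speed ratio:
  TSR = v_tip / v_wind = 72.634 / 6.9 = 10.527

10.527


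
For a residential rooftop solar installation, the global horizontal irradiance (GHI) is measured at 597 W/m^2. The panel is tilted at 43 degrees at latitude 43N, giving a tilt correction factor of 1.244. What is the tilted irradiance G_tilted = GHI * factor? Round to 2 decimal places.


Identify the given values:
  GHI = 597 W/m^2, tilt correction factor = 1.244
Apply the formula G_tilted = GHI * factor:
  G_tilted = 597 * 1.244
  G_tilted = 742.67 W/m^2

742.67


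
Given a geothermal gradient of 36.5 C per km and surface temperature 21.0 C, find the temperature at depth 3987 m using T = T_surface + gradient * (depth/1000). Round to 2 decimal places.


Convert depth to km: 3987 / 1000 = 3.987 km
Temperature increase = gradient * depth_km = 36.5 * 3.987 = 145.53 C
Temperature at depth = T_surface + delta_T = 21.0 + 145.53
T = 166.53 C

166.53


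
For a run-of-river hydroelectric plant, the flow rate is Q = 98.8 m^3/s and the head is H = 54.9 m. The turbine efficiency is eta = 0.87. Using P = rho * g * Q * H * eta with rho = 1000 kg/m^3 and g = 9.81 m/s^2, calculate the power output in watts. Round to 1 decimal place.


Apply the hydropower formula P = rho * g * Q * H * eta
rho * g = 1000 * 9.81 = 9810.0
P = 9810.0 * 98.8 * 54.9 * 0.87
P = 46293237.0 W

46293237.0


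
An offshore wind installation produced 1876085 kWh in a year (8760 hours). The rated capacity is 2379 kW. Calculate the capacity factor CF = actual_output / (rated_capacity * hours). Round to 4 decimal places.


Capacity factor = actual output / maximum possible output
Maximum possible = rated * hours = 2379 * 8760 = 20840040 kWh
CF = 1876085 / 20840040
CF = 0.0900

0.0900


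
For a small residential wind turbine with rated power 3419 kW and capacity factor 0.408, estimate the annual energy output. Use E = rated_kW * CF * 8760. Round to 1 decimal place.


Annual energy = rated_kW * capacity_factor * hours_per_year
Given: P_rated = 3419 kW, CF = 0.408, hours = 8760
E = 3419 * 0.408 * 8760
E = 12219779.5 kWh

12219779.5


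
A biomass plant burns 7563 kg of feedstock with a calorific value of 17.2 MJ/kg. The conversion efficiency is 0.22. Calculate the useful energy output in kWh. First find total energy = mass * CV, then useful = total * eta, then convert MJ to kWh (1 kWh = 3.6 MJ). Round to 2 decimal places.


Total energy = mass * CV = 7563 * 17.2 = 130083.6 MJ
Useful energy = total * eta = 130083.6 * 0.22 = 28618.39 MJ
Convert to kWh: 28618.39 / 3.6
Useful energy = 7949.55 kWh

7949.55


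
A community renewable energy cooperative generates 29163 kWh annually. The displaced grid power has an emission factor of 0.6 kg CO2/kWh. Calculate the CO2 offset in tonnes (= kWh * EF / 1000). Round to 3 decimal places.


CO2 offset in kg = generation * emission_factor
CO2 offset = 29163 * 0.6 = 17497.8 kg
Convert to tonnes:
  CO2 offset = 17497.8 / 1000 = 17.498 tonnes

17.498


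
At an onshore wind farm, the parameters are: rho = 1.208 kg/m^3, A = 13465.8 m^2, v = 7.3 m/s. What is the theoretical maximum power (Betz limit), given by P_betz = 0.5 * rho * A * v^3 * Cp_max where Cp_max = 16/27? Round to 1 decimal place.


The Betz coefficient Cp_max = 16/27 = 0.5926
v^3 = 7.3^3 = 389.017
P_betz = 0.5 * rho * A * v^3 * Cp_max
P_betz = 0.5 * 1.208 * 13465.8 * 389.017 * 0.5926
P_betz = 1874968.2 W

1874968.2


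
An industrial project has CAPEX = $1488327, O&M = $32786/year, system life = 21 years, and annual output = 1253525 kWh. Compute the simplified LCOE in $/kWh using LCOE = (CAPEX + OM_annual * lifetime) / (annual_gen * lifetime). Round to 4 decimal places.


Total cost = CAPEX + OM * lifetime = 1488327 + 32786 * 21 = 1488327 + 688506 = 2176833
Total generation = annual * lifetime = 1253525 * 21 = 26324025 kWh
LCOE = 2176833 / 26324025
LCOE = 0.0827 $/kWh

0.0827


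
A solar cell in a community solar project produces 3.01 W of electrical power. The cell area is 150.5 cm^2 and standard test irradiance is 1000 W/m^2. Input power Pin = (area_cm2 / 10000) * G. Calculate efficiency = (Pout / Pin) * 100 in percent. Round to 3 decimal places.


First compute the input power:
  Pin = area_cm2 / 10000 * G = 150.5 / 10000 * 1000 = 15.05 W
Then compute efficiency:
  Efficiency = (Pout / Pin) * 100 = (3.01 / 15.05) * 100
  Efficiency = 20.000%

20.000


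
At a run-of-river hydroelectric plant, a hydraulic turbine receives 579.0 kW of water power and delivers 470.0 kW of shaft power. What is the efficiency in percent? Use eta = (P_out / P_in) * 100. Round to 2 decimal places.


Turbine efficiency = (output power / input power) * 100
eta = (470.0 / 579.0) * 100
eta = 81.17%

81.17


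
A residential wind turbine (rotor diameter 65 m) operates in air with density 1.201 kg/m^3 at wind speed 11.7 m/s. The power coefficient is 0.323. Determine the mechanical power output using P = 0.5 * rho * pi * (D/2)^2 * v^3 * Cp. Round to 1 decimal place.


Step 1 -- Compute swept area:
  A = pi * (D/2)^2 = pi * (65/2)^2 = 3318.31 m^2
Step 2 -- Apply wind power equation:
  P = 0.5 * rho * A * v^3 * Cp
  v^3 = 11.7^3 = 1601.613
  P = 0.5 * 1.201 * 3318.31 * 1601.613 * 0.323
  P = 1030836.3 W

1030836.3


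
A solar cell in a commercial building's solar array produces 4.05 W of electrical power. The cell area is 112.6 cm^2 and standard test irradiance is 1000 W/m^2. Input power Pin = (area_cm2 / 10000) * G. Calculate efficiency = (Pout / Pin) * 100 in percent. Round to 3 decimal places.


First compute the input power:
  Pin = area_cm2 / 10000 * G = 112.6 / 10000 * 1000 = 11.26 W
Then compute efficiency:
  Efficiency = (Pout / Pin) * 100 = (4.05 / 11.26) * 100
  Efficiency = 35.968%

35.968


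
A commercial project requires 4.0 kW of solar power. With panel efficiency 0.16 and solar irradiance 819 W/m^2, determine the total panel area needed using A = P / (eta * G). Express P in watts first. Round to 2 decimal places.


Convert target power to watts: P = 4.0 * 1000 = 4000.0 W
Compute denominator: eta * G = 0.16 * 819 = 131.04
Required area A = P / (eta * G) = 4000.0 / 131.04
A = 30.53 m^2

30.53


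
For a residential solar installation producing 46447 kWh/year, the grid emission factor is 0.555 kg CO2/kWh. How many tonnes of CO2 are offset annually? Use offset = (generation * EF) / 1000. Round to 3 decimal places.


CO2 offset in kg = generation * emission_factor
CO2 offset = 46447 * 0.555 = 25778.09 kg
Convert to tonnes:
  CO2 offset = 25778.09 / 1000 = 25.778 tonnes

25.778


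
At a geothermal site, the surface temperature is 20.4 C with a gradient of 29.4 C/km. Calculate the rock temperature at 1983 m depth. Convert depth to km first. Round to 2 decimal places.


Convert depth to km: 1983 / 1000 = 1.983 km
Temperature increase = gradient * depth_km = 29.4 * 1.983 = 58.3 C
Temperature at depth = T_surface + delta_T = 20.4 + 58.3
T = 78.70 C

78.70


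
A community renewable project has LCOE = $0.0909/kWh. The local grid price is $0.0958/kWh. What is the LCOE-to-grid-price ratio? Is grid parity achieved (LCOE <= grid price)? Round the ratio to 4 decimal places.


Compare LCOE to grid price:
  LCOE = $0.0909/kWh, Grid price = $0.0958/kWh
  Ratio = LCOE / grid_price = 0.0909 / 0.0958 = 0.9489
  Grid parity achieved (ratio <= 1)? yes

0.9489


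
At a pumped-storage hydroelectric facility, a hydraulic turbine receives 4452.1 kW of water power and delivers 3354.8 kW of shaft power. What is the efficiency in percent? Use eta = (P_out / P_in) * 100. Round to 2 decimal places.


Turbine efficiency = (output power / input power) * 100
eta = (3354.8 / 4452.1) * 100
eta = 75.35%

75.35


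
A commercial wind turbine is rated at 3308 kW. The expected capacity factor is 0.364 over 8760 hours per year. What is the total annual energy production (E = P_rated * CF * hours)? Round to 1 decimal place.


Annual energy = rated_kW * capacity_factor * hours_per_year
Given: P_rated = 3308 kW, CF = 0.364, hours = 8760
E = 3308 * 0.364 * 8760
E = 10548021.1 kWh

10548021.1


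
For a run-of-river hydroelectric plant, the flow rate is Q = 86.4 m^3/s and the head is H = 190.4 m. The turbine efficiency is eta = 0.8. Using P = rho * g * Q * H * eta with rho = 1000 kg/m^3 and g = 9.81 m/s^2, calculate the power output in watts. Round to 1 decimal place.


Apply the hydropower formula P = rho * g * Q * H * eta
rho * g = 1000 * 9.81 = 9810.0
P = 9810.0 * 86.4 * 190.4 * 0.8
P = 129103994.9 W

129103994.9


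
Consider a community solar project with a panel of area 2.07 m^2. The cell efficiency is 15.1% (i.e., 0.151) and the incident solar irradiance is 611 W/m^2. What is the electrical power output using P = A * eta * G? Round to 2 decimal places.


Use the solar power formula P = A * eta * G.
Given: A = 2.07 m^2, eta = 0.151, G = 611 W/m^2
P = 2.07 * 0.151 * 611
P = 190.98 W

190.98


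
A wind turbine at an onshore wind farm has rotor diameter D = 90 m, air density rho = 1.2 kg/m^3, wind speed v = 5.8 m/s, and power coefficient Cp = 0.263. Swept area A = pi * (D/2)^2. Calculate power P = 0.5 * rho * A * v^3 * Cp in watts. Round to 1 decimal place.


Step 1 -- Compute swept area:
  A = pi * (D/2)^2 = pi * (90/2)^2 = 6361.73 m^2
Step 2 -- Apply wind power equation:
  P = 0.5 * rho * A * v^3 * Cp
  v^3 = 5.8^3 = 195.112
  P = 0.5 * 1.2 * 6361.73 * 195.112 * 0.263
  P = 195869.1 W

195869.1


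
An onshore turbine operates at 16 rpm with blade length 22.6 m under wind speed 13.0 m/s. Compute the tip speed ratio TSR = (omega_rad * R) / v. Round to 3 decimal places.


Convert rotational speed to rad/s:
  omega = 16 * 2 * pi / 60 = 1.6755 rad/s
Compute tip speed:
  v_tip = omega * R = 1.6755 * 22.6 = 37.867 m/s
Tip speed ratio:
  TSR = v_tip / v_wind = 37.867 / 13.0 = 2.913

2.913


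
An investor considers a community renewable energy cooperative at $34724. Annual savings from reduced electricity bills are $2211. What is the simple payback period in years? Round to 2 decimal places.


Simple payback period = initial cost / annual savings
Payback = 34724 / 2211
Payback = 15.71 years

15.71


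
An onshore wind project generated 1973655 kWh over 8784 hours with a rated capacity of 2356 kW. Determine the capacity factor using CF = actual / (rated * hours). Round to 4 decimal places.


Capacity factor = actual output / maximum possible output
Maximum possible = rated * hours = 2356 * 8784 = 20695104 kWh
CF = 1973655 / 20695104
CF = 0.0954

0.0954


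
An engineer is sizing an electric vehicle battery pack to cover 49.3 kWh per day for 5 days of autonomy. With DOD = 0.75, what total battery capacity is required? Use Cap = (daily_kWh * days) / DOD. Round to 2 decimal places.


Total energy needed = daily * days = 49.3 * 5 = 246.5 kWh
Account for depth of discharge:
  Cap = total_energy / DOD = 246.5 / 0.75
  Cap = 328.67 kWh

328.67


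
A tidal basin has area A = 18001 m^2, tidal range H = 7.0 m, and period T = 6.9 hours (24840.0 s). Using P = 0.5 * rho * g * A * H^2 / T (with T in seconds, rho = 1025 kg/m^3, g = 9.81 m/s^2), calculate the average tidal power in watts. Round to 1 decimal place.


Convert period to seconds: T = 6.9 * 3600 = 24840.0 s
H^2 = 7.0^2 = 49.0
P = 0.5 * rho * g * A * H^2 / T
P = 0.5 * 1025 * 9.81 * 18001 * 49.0 / 24840.0
P = 178527.0 W

178527.0


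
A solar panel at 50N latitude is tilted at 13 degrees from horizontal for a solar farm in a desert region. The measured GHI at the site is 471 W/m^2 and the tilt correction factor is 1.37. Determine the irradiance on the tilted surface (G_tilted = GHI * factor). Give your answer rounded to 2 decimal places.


Identify the given values:
  GHI = 471 W/m^2, tilt correction factor = 1.37
Apply the formula G_tilted = GHI * factor:
  G_tilted = 471 * 1.37
  G_tilted = 645.27 W/m^2

645.27


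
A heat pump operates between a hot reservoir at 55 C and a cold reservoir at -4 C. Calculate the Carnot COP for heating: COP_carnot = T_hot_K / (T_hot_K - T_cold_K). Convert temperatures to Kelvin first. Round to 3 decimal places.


Convert to Kelvin:
  T_hot = 55 + 273.15 = 328.15 K
  T_cold = -4 + 273.15 = 269.15 K
Apply Carnot COP formula:
  COP = T_hot_K / (T_hot_K - T_cold_K) = 328.15 / 59.0
  COP = 5.562

5.562


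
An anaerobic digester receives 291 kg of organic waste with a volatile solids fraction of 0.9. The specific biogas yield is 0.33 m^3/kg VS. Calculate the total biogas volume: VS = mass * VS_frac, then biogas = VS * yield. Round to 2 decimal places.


Compute volatile solids:
  VS = mass * VS_fraction = 291 * 0.9 = 261.9 kg
Calculate biogas volume:
  Biogas = VS * specific_yield = 261.9 * 0.33
  Biogas = 86.43 m^3

86.43


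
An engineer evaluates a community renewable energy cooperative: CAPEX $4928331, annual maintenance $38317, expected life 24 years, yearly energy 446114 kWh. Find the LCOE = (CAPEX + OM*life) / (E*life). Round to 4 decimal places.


Total cost = CAPEX + OM * lifetime = 4928331 + 38317 * 24 = 4928331 + 919608 = 5847939
Total generation = annual * lifetime = 446114 * 24 = 10706736 kWh
LCOE = 5847939 / 10706736
LCOE = 0.5462 $/kWh

0.5462


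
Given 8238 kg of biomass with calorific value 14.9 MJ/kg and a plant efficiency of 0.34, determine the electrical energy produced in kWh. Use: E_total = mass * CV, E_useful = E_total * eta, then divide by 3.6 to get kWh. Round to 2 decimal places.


Total energy = mass * CV = 8238 * 14.9 = 122746.2 MJ
Useful energy = total * eta = 122746.2 * 0.34 = 41733.71 MJ
Convert to kWh: 41733.71 / 3.6
Useful energy = 11592.70 kWh

11592.70


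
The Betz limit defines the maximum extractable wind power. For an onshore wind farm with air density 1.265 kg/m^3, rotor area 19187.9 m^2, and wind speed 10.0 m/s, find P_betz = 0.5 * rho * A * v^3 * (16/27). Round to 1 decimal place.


The Betz coefficient Cp_max = 16/27 = 0.5926
v^3 = 10.0^3 = 1000.0
P_betz = 0.5 * rho * A * v^3 * Cp_max
P_betz = 0.5 * 1.265 * 19187.9 * 1000.0 * 0.5926
P_betz = 7191909.2 W

7191909.2


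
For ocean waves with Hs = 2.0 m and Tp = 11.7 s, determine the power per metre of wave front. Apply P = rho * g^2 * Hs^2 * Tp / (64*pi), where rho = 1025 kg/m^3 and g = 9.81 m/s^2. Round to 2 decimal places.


Apply wave power formula:
  g^2 = 9.81^2 = 96.2361
  Hs^2 = 2.0^2 = 4.0
  Numerator = rho * g^2 * Hs^2 * Tp = 1025 * 96.2361 * 4.0 * 11.7 = 4616445.72
  Denominator = 64 * pi = 201.0619
  P = 4616445.72 / 201.0619 = 22960.32 W/m

22960.32


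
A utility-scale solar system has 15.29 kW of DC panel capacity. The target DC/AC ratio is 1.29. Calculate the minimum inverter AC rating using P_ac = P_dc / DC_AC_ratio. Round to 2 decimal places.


The inverter AC capacity is determined by the DC/AC ratio.
Given: P_dc = 15.29 kW, DC/AC ratio = 1.29
P_ac = P_dc / ratio = 15.29 / 1.29
P_ac = 11.85 kW

11.85


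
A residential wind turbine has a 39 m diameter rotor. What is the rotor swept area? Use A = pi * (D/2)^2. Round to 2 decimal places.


Compute the rotor radius:
  r = D / 2 = 39 / 2 = 19.5 m
Calculate swept area:
  A = pi * r^2 = pi * 19.5^2
  A = 1194.59 m^2

1194.59


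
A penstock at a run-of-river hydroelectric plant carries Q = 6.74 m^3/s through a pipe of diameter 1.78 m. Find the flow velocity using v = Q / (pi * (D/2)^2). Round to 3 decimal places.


Compute pipe cross-sectional area:
  A = pi * (D/2)^2 = pi * (1.78/2)^2 = 2.4885 m^2
Calculate velocity:
  v = Q / A = 6.74 / 2.4885
  v = 2.709 m/s

2.709


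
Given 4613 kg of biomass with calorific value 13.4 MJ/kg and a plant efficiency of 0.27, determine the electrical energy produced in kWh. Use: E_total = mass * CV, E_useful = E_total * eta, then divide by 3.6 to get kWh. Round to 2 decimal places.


Total energy = mass * CV = 4613 * 13.4 = 61814.2 MJ
Useful energy = total * eta = 61814.2 * 0.27 = 16689.83 MJ
Convert to kWh: 16689.83 / 3.6
Useful energy = 4636.07 kWh

4636.07


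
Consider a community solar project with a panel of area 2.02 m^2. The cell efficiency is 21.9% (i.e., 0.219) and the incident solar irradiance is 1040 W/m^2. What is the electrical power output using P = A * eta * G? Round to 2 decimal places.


Use the solar power formula P = A * eta * G.
Given: A = 2.02 m^2, eta = 0.219, G = 1040 W/m^2
P = 2.02 * 0.219 * 1040
P = 460.08 W

460.08


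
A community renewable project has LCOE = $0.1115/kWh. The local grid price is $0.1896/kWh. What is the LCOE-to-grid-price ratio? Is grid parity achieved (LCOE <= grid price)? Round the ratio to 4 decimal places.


Compare LCOE to grid price:
  LCOE = $0.1115/kWh, Grid price = $0.1896/kWh
  Ratio = LCOE / grid_price = 0.1115 / 0.1896 = 0.5881
  Grid parity achieved (ratio <= 1)? yes

0.5881


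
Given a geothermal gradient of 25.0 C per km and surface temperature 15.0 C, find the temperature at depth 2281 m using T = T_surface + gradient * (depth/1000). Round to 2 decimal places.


Convert depth to km: 2281 / 1000 = 2.281 km
Temperature increase = gradient * depth_km = 25.0 * 2.281 = 57.03 C
Temperature at depth = T_surface + delta_T = 15.0 + 57.03
T = 72.03 C

72.03


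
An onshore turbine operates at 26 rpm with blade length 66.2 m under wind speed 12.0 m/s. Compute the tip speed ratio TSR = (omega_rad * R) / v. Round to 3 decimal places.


Convert rotational speed to rad/s:
  omega = 26 * 2 * pi / 60 = 2.7227 rad/s
Compute tip speed:
  v_tip = omega * R = 2.7227 * 66.2 = 180.244 m/s
Tip speed ratio:
  TSR = v_tip / v_wind = 180.244 / 12.0 = 15.020

15.020


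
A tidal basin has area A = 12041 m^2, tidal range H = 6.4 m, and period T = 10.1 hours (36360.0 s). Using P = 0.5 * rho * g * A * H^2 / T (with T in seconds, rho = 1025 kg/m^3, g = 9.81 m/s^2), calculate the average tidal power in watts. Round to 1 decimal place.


Convert period to seconds: T = 10.1 * 3600 = 36360.0 s
H^2 = 6.4^2 = 40.96
P = 0.5 * rho * g * A * H^2 / T
P = 0.5 * 1025 * 9.81 * 12041 * 40.96 / 36360.0
P = 68196.4 W

68196.4


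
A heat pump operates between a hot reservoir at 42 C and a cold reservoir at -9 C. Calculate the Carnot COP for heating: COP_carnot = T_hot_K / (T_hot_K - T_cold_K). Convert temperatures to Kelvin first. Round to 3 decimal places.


Convert to Kelvin:
  T_hot = 42 + 273.15 = 315.15 K
  T_cold = -9 + 273.15 = 264.15 K
Apply Carnot COP formula:
  COP = T_hot_K / (T_hot_K - T_cold_K) = 315.15 / 51.0
  COP = 6.179

6.179


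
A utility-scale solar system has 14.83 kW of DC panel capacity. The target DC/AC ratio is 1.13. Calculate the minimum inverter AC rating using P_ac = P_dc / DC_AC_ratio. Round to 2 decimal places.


The inverter AC capacity is determined by the DC/AC ratio.
Given: P_dc = 14.83 kW, DC/AC ratio = 1.13
P_ac = P_dc / ratio = 14.83 / 1.13
P_ac = 13.12 kW

13.12


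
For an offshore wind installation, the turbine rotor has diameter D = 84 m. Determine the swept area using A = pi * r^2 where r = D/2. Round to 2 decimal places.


Compute the rotor radius:
  r = D / 2 = 84 / 2 = 42.0 m
Calculate swept area:
  A = pi * r^2 = pi * 42.0^2
  A = 5541.77 m^2

5541.77


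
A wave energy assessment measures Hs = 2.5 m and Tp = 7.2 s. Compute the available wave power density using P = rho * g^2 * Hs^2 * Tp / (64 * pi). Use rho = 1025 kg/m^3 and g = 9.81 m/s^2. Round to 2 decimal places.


Apply wave power formula:
  g^2 = 9.81^2 = 96.2361
  Hs^2 = 2.5^2 = 6.25
  Numerator = rho * g^2 * Hs^2 * Tp = 1025 * 96.2361 * 6.25 * 7.2 = 4438890.11
  Denominator = 64 * pi = 201.0619
  P = 4438890.11 / 201.0619 = 22077.23 W/m

22077.23


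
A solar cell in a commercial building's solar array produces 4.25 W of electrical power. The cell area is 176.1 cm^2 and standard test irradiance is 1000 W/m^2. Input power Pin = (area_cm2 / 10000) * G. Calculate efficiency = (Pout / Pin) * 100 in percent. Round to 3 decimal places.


First compute the input power:
  Pin = area_cm2 / 10000 * G = 176.1 / 10000 * 1000 = 17.61 W
Then compute efficiency:
  Efficiency = (Pout / Pin) * 100 = (4.25 / 17.61) * 100
  Efficiency = 24.134%

24.134


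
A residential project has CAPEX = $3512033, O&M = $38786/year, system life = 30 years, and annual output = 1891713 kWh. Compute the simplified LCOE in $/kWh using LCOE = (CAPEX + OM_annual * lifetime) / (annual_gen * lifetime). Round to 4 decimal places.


Total cost = CAPEX + OM * lifetime = 3512033 + 38786 * 30 = 3512033 + 1163580 = 4675613
Total generation = annual * lifetime = 1891713 * 30 = 56751390 kWh
LCOE = 4675613 / 56751390
LCOE = 0.0824 $/kWh

0.0824


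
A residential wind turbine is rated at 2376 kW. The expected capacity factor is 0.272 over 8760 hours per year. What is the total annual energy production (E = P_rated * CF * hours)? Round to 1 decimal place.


Annual energy = rated_kW * capacity_factor * hours_per_year
Given: P_rated = 2376 kW, CF = 0.272, hours = 8760
E = 2376 * 0.272 * 8760
E = 5661342.7 kWh

5661342.7


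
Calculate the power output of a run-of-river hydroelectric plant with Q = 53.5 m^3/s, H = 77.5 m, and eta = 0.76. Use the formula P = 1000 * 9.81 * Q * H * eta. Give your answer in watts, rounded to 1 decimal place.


Apply the hydropower formula P = rho * g * Q * H * eta
rho * g = 1000 * 9.81 = 9810.0
P = 9810.0 * 53.5 * 77.5 * 0.76
P = 30912781.5 W

30912781.5


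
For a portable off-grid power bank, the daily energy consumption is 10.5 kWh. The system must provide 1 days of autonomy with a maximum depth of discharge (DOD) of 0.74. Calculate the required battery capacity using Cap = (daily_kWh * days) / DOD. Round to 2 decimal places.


Total energy needed = daily * days = 10.5 * 1 = 10.5 kWh
Account for depth of discharge:
  Cap = total_energy / DOD = 10.5 / 0.74
  Cap = 14.19 kWh

14.19


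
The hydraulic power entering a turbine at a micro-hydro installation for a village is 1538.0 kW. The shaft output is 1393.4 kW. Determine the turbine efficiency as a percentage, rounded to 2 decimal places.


Turbine efficiency = (output power / input power) * 100
eta = (1393.4 / 1538.0) * 100
eta = 90.60%

90.60


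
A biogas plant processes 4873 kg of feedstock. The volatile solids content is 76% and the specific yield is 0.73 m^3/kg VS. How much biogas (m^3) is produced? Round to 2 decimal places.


Compute volatile solids:
  VS = mass * VS_fraction = 4873 * 0.76 = 3703.48 kg
Calculate biogas volume:
  Biogas = VS * specific_yield = 3703.48 * 0.73
  Biogas = 2703.54 m^3

2703.54


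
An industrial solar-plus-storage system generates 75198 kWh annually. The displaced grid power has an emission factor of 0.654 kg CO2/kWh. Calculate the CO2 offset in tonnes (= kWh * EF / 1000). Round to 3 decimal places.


CO2 offset in kg = generation * emission_factor
CO2 offset = 75198 * 0.654 = 49179.49 kg
Convert to tonnes:
  CO2 offset = 49179.49 / 1000 = 49.179 tonnes

49.179


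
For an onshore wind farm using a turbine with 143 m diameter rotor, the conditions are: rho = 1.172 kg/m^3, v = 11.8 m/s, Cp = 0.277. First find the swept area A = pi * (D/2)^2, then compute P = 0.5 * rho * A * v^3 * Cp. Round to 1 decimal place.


Step 1 -- Compute swept area:
  A = pi * (D/2)^2 = pi * (143/2)^2 = 16060.61 m^2
Step 2 -- Apply wind power equation:
  P = 0.5 * rho * A * v^3 * Cp
  v^3 = 11.8^3 = 1643.032
  P = 0.5 * 1.172 * 16060.61 * 1643.032 * 0.277
  P = 4283367.8 W

4283367.8


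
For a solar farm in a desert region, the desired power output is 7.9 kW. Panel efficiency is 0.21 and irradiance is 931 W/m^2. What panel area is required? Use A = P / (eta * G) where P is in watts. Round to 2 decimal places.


Convert target power to watts: P = 7.9 * 1000 = 7900.0 W
Compute denominator: eta * G = 0.21 * 931 = 195.51
Required area A = P / (eta * G) = 7900.0 / 195.51
A = 40.41 m^2

40.41


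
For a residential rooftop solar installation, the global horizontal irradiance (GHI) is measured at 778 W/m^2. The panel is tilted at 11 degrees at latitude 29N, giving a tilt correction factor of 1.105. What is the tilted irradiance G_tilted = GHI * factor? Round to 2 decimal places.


Identify the given values:
  GHI = 778 W/m^2, tilt correction factor = 1.105
Apply the formula G_tilted = GHI * factor:
  G_tilted = 778 * 1.105
  G_tilted = 859.69 W/m^2

859.69


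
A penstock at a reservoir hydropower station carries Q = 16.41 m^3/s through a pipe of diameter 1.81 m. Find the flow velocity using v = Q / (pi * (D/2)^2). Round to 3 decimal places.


Compute pipe cross-sectional area:
  A = pi * (D/2)^2 = pi * (1.81/2)^2 = 2.573 m^2
Calculate velocity:
  v = Q / A = 16.41 / 2.573
  v = 6.378 m/s

6.378


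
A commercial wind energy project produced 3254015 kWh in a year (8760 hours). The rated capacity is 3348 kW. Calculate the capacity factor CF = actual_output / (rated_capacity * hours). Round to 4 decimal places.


Capacity factor = actual output / maximum possible output
Maximum possible = rated * hours = 3348 * 8760 = 29328480 kWh
CF = 3254015 / 29328480
CF = 0.1110

0.1110


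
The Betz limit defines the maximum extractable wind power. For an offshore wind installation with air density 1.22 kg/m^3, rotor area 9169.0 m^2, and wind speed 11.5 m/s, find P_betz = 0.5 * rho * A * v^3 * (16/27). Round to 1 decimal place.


The Betz coefficient Cp_max = 16/27 = 0.5926
v^3 = 11.5^3 = 1520.875
P_betz = 0.5 * rho * A * v^3 * Cp_max
P_betz = 0.5 * 1.22 * 9169.0 * 1520.875 * 0.5926
P_betz = 5040824.2 W

5040824.2


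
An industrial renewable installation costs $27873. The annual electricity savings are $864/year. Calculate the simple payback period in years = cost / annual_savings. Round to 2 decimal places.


Simple payback period = initial cost / annual savings
Payback = 27873 / 864
Payback = 32.26 years

32.26


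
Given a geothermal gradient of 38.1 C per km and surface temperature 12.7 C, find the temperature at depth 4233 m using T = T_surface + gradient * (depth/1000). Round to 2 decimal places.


Convert depth to km: 4233 / 1000 = 4.233 km
Temperature increase = gradient * depth_km = 38.1 * 4.233 = 161.28 C
Temperature at depth = T_surface + delta_T = 12.7 + 161.28
T = 173.98 C

173.98


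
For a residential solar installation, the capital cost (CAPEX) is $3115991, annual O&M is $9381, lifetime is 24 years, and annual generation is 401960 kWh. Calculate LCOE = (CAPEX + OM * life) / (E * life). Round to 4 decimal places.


Total cost = CAPEX + OM * lifetime = 3115991 + 9381 * 24 = 3115991 + 225144 = 3341135
Total generation = annual * lifetime = 401960 * 24 = 9647040 kWh
LCOE = 3341135 / 9647040
LCOE = 0.3463 $/kWh

0.3463


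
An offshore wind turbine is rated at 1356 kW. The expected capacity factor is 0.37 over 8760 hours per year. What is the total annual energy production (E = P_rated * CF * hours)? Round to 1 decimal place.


Annual energy = rated_kW * capacity_factor * hours_per_year
Given: P_rated = 1356 kW, CF = 0.37, hours = 8760
E = 1356 * 0.37 * 8760
E = 4395067.2 kWh

4395067.2


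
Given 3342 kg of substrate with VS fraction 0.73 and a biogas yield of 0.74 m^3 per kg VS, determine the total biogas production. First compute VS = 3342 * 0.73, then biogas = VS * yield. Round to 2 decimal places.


Compute volatile solids:
  VS = mass * VS_fraction = 3342 * 0.73 = 2439.66 kg
Calculate biogas volume:
  Biogas = VS * specific_yield = 2439.66 * 0.74
  Biogas = 1805.35 m^3

1805.35


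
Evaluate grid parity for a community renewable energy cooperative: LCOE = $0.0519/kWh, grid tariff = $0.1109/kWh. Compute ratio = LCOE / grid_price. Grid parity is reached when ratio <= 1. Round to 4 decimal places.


Compare LCOE to grid price:
  LCOE = $0.0519/kWh, Grid price = $0.1109/kWh
  Ratio = LCOE / grid_price = 0.0519 / 0.1109 = 0.4680
  Grid parity achieved (ratio <= 1)? yes

0.4680


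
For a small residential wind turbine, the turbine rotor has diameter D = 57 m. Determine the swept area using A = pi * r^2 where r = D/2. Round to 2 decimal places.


Compute the rotor radius:
  r = D / 2 = 57 / 2 = 28.5 m
Calculate swept area:
  A = pi * r^2 = pi * 28.5^2
  A = 2551.76 m^2

2551.76


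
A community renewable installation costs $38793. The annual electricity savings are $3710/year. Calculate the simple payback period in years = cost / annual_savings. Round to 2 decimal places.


Simple payback period = initial cost / annual savings
Payback = 38793 / 3710
Payback = 10.46 years

10.46


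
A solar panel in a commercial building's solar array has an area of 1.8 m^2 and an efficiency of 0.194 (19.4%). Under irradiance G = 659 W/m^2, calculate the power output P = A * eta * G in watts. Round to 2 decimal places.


Use the solar power formula P = A * eta * G.
Given: A = 1.8 m^2, eta = 0.194, G = 659 W/m^2
P = 1.8 * 0.194 * 659
P = 230.12 W

230.12


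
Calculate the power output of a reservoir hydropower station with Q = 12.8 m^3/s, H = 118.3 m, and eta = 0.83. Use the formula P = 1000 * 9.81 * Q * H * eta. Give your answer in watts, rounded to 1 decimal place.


Apply the hydropower formula P = rho * g * Q * H * eta
rho * g = 1000 * 9.81 = 9810.0
P = 9810.0 * 12.8 * 118.3 * 0.83
P = 12329396.4 W

12329396.4


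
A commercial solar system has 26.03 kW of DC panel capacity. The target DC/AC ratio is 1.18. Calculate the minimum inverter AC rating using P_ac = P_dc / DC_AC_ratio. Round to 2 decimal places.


The inverter AC capacity is determined by the DC/AC ratio.
Given: P_dc = 26.03 kW, DC/AC ratio = 1.18
P_ac = P_dc / ratio = 26.03 / 1.18
P_ac = 22.06 kW

22.06


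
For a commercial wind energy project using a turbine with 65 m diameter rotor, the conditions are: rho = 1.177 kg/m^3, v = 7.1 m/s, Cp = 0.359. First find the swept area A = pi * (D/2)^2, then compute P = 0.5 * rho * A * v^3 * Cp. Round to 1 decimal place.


Step 1 -- Compute swept area:
  A = pi * (D/2)^2 = pi * (65/2)^2 = 3318.31 m^2
Step 2 -- Apply wind power equation:
  P = 0.5 * rho * A * v^3 * Cp
  v^3 = 7.1^3 = 357.911
  P = 0.5 * 1.177 * 3318.31 * 357.911 * 0.359
  P = 250918.4 W

250918.4


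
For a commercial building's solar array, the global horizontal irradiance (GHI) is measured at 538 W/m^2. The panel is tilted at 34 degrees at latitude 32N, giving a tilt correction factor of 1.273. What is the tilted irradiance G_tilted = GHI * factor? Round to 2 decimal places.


Identify the given values:
  GHI = 538 W/m^2, tilt correction factor = 1.273
Apply the formula G_tilted = GHI * factor:
  G_tilted = 538 * 1.273
  G_tilted = 684.87 W/m^2

684.87


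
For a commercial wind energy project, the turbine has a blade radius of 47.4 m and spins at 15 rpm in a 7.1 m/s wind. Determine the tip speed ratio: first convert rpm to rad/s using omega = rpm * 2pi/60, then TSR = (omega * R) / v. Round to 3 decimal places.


Convert rotational speed to rad/s:
  omega = 15 * 2 * pi / 60 = 1.5708 rad/s
Compute tip speed:
  v_tip = omega * R = 1.5708 * 47.4 = 74.456 m/s
Tip speed ratio:
  TSR = v_tip / v_wind = 74.456 / 7.1 = 10.487

10.487


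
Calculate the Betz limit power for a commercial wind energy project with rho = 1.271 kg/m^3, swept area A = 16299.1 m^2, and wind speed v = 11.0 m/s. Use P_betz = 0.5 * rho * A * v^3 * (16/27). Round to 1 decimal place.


The Betz coefficient Cp_max = 16/27 = 0.5926
v^3 = 11.0^3 = 1331.0
P_betz = 0.5 * rho * A * v^3 * Cp_max
P_betz = 0.5 * 1.271 * 16299.1 * 1331.0 * 0.5926
P_betz = 8169838.2 W

8169838.2


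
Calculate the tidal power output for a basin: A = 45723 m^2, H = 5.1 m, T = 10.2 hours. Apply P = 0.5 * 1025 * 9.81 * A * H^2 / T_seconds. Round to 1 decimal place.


Convert period to seconds: T = 10.2 * 3600 = 36720.0 s
H^2 = 5.1^2 = 26.01
P = 0.5 * rho * g * A * H^2 / T
P = 0.5 * 1025 * 9.81 * 45723 * 26.01 / 36720.0
P = 162830.3 W

162830.3


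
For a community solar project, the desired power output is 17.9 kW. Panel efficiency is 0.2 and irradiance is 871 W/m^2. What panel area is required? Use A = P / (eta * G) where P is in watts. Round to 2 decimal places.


Convert target power to watts: P = 17.9 * 1000 = 17900.0 W
Compute denominator: eta * G = 0.2 * 871 = 174.2
Required area A = P / (eta * G) = 17900.0 / 174.2
A = 102.76 m^2

102.76


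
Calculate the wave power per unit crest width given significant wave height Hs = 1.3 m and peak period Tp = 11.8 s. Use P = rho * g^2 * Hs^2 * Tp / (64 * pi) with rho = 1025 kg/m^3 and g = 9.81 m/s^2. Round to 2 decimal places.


Apply wave power formula:
  g^2 = 9.81^2 = 96.2361
  Hs^2 = 1.3^2 = 1.69
  Numerator = rho * g^2 * Hs^2 * Tp = 1025 * 96.2361 * 1.69 * 11.8 = 1967118.81
  Denominator = 64 * pi = 201.0619
  P = 1967118.81 / 201.0619 = 9783.65 W/m

9783.65


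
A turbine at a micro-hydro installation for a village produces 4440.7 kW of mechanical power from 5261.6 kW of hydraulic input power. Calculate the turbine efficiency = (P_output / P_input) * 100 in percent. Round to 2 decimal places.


Turbine efficiency = (output power / input power) * 100
eta = (4440.7 / 5261.6) * 100
eta = 84.40%

84.40


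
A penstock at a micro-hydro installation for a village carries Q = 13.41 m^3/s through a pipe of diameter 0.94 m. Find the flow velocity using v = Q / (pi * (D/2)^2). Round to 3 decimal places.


Compute pipe cross-sectional area:
  A = pi * (D/2)^2 = pi * (0.94/2)^2 = 0.694 m^2
Calculate velocity:
  v = Q / A = 13.41 / 0.694
  v = 19.323 m/s

19.323


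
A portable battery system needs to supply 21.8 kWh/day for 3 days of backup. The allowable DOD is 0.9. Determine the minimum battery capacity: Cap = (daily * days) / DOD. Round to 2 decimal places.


Total energy needed = daily * days = 21.8 * 3 = 65.4 kWh
Account for depth of discharge:
  Cap = total_energy / DOD = 65.4 / 0.9
  Cap = 72.67 kWh

72.67


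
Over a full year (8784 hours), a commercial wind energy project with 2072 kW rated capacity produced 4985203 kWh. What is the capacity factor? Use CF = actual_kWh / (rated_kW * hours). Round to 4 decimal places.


Capacity factor = actual output / maximum possible output
Maximum possible = rated * hours = 2072 * 8784 = 18200448 kWh
CF = 4985203 / 18200448
CF = 0.2739

0.2739


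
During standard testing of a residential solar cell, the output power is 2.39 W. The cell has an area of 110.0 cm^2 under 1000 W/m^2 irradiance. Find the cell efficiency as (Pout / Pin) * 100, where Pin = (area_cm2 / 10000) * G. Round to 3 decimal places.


First compute the input power:
  Pin = area_cm2 / 10000 * G = 110.0 / 10000 * 1000 = 11.0 W
Then compute efficiency:
  Efficiency = (Pout / Pin) * 100 = (2.39 / 11.0) * 100
  Efficiency = 21.727%

21.727


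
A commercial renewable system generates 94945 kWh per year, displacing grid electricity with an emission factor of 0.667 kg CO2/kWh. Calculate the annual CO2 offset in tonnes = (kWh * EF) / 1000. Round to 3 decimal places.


CO2 offset in kg = generation * emission_factor
CO2 offset = 94945 * 0.667 = 63328.32 kg
Convert to tonnes:
  CO2 offset = 63328.32 / 1000 = 63.328 tonnes

63.328
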